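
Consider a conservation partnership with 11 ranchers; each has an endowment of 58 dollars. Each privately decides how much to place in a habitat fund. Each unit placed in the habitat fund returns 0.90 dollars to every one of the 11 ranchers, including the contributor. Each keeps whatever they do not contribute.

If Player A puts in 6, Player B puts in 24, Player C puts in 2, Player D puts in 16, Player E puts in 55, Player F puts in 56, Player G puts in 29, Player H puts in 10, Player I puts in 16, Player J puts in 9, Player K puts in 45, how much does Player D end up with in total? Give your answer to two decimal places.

Total contributed: 6 + 24 + 2 + 16 + 55 + 56 + 29 + 10 + 16 + 9 + 45 = 268.
Each receives 0.90 × 268 = 241.20 from the habitat fund.
Player D keeps 58 − 16 = 42, so Player D's payoff is 42 + 241.20 = 283.20.

283.20 dollars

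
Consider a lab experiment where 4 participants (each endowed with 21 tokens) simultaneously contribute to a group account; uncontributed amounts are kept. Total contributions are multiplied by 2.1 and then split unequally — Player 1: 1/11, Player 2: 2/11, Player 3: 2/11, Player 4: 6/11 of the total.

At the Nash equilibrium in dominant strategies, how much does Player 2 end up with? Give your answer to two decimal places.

A player with share s gets back 2.1·s per unit contributed, so full contribution is dominant for anyone with s > 1/2.1 = 0.4762 and zero contribution is dominant for anyone below.
The only share above 0.4762 is Player 4's 6/11, contributing 21; the remaining 3 contribute 0. Total contributed: 21.
Player 2 keeps 21 and receives 2.1 × 21 × 2/11 = 8.02 from the group account, for a payoff of 29.02.

29.02 tokens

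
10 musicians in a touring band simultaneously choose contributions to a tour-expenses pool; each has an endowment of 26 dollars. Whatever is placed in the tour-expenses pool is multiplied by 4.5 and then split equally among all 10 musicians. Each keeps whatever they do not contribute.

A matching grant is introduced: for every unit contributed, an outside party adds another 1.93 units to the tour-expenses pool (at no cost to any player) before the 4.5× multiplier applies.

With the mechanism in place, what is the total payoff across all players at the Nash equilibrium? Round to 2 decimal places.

Under the mechanism each unit contributed yields 4.5 × 2.93 / 10 = 1.3185 back to its contributor per unit of net cost, which exceeds 1, making full contribution the dominant choice for everyone.
At the Nash equilibrium everyone contributes 26. Group total payoff = 4.5 × 2.93 × 260 = 3428.10.

3428.10 dollars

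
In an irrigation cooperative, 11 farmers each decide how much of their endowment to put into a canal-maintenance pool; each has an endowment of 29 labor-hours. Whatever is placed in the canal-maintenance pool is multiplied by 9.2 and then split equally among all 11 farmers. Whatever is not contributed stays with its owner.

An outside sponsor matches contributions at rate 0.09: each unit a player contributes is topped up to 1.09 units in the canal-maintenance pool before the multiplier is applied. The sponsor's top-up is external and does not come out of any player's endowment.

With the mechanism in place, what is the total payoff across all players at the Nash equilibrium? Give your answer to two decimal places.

319.00 labor-hours

The effective private return is 9.2 × 1.09 / 11 = 0.9116, which is still under 1, so the mechanism doesn't change anyone's dominant strategy: zero contribution.
Everyone keeps their endowment and the group total is 11 × 29 = 319.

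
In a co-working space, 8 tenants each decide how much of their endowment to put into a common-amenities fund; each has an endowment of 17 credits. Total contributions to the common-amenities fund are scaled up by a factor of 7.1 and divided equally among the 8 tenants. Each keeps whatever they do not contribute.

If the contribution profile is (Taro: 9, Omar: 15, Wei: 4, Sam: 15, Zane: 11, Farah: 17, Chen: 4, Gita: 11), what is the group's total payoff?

Total contributed: 9 + 15 + 4 + 15 + 11 + 17 + 4 + 11 = 86; total kept: 8 × 17 − 86 = 50.
The common-amenities fund pays out 7.1 × 86 = 610.60 in aggregate.
Group total = 50 + 610.60 = 660.60.

660.60 credits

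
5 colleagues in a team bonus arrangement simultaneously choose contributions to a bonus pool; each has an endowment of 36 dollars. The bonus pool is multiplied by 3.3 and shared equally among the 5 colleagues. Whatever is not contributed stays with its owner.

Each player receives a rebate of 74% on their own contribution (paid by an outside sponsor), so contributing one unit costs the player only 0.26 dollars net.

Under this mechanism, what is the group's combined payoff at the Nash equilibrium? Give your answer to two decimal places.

Under the mechanism each unit contributed yields (3.3/5) / 0.26 = 2.5385 back to its contributor per unit of net cost, which exceeds 1, making full contribution the dominant choice for everyone.
So the Nash equilibrium is full contribution by all 5; the group earns 5 × (36 × 0.74 + 3.3 × 36) = 727.20.

727.20 dollars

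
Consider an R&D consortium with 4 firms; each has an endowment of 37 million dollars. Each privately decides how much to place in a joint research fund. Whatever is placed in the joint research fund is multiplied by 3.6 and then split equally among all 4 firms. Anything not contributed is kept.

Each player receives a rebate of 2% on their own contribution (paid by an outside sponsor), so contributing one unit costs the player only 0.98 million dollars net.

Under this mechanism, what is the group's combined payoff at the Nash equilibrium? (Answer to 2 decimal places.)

With the mechanism, a contributed unit returns (3.6/4) / 0.98 = 0.9184 per unit of net cost — still below 1 — so contributing 0 remains dominant for every player.
At the Nash equilibrium no one contributes; group total payoff = 4 × 37 = 148.

148.00 million dollars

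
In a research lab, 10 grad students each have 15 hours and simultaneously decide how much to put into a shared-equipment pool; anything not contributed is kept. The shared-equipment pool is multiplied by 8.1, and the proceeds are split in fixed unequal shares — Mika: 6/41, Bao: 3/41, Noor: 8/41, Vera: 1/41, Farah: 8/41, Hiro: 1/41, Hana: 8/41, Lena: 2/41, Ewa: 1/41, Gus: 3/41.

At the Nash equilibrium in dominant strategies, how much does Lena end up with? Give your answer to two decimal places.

For player j, contributing a unit is worthwhile iff 8.1 × (j's share) ≥ 1, i.e. iff j's share is at least 0.1235.
Mika, Noor, Farah and Hana clear that bar, contributing 15 each; the remaining 6 contribute 0. Total contributed: 60.
Lena keeps 15 and receives 8.1 × 60 × 2/41 = 23.71 from the shared-equipment pool, for a payoff of 38.71.

38.71 hours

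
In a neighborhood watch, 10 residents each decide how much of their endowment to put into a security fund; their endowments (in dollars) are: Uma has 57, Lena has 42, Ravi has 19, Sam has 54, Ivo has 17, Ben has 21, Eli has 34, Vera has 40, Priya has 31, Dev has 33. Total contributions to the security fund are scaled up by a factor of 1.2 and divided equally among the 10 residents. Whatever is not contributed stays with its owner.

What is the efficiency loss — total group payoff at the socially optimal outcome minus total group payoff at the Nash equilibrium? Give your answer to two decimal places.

69.60 dollars

The private return per contributed unit is 1.2/10 = 0.1200 < 1 for every player regardless of endowment, so the Nash equilibrium is zero contribution and the group total is Σ E_j = 57 + 42 + 19 + 54 + 17 + 21 + 34 + 40 + 31 + 33 = 348.
Each contributed unit returns 1.200 to the group, so the social optimum is full contribution by everyone: group total = 1.200 × 348 = 417.60.
Efficiency loss = (1.200 − 1) × 348 = 69.60.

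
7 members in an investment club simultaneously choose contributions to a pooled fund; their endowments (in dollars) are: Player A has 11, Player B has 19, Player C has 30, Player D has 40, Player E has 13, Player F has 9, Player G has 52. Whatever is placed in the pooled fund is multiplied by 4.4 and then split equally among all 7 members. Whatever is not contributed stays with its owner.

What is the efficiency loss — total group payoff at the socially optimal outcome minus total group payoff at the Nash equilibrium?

The private return per contributed unit is 4.4/7 = 0.6286 < 1 for every player regardless of endowment, so the Nash equilibrium is zero contribution and the group total is Σ E_j = 11 + 19 + 30 + 40 + 13 + 9 + 52 = 174.
Each contributed unit returns 4.400 to the group, so the social optimum is full contribution by everyone: group total = 4.400 × 174 = 765.60.
Efficiency loss = (4.400 − 1) × 174 = 591.60.

591.60 dollars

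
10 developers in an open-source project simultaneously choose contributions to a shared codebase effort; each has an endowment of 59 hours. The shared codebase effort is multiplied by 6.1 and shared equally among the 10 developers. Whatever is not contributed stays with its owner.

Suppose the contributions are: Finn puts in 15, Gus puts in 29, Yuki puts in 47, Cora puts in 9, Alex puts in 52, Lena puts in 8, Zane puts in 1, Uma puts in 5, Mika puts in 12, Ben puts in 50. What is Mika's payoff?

186.08 hours

Total contributed: 15 + 29 + 47 + 9 + 52 + 8 + 1 + 5 + 12 + 50 = 228.
Each receives 6.1 × 228 / 10 = 139.08 from the shared codebase effort.
Mika keeps 59 − 12 = 47, so Mika's payoff is 47 + 139.08 = 186.08.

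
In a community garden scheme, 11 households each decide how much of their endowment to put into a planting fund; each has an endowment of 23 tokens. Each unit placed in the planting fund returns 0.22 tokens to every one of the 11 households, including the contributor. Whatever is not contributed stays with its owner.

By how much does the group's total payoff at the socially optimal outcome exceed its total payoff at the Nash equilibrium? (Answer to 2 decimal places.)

359.26 tokens

The private return per contributed unit is 0.22 < 1, so contributing 0 is dominant for every player. At the Nash equilibrium everyone keeps their 23, and the group total is 11 × 23 = 253.
Each contributed unit returns 2.420 to the group as a whole (0.22 to each of 11 players), which exceeds 1, so the social optimum is full contribution: group total = 2.420 × 253 = 612.26.
Efficiency loss = 612.26 − 253 = 359.26.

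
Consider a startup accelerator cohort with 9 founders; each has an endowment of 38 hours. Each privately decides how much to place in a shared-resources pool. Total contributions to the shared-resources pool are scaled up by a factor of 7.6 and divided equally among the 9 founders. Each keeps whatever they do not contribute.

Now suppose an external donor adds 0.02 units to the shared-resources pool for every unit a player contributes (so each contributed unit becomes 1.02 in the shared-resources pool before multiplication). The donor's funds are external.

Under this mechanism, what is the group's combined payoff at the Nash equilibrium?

With the mechanism, a contributed unit returns 7.6 × 1.02 / 9 = 0.8613 per unit of net cost — still below 1 — so contributing 0 remains dominant for every player.
At the Nash equilibrium no one contributes; group total payoff = 9 × 38 = 342.

342.00 hours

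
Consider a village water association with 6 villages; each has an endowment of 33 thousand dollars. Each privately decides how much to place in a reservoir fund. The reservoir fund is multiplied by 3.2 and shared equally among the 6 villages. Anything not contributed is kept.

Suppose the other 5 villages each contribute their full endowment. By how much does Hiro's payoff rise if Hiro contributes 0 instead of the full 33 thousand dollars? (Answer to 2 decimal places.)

15.40 thousand dollars

Switching from a contribution of 33 to 0 lets Hiro keep an extra 33 thousand dollars, but lowers the reservoir fund by 33, which costs Hiro their own share of that drop: 3.2/6 × 33 = 17.60.
Net gain = 33 − 17.60 = 15.40. The private return per contributed unit (0.5333) is below 1, so free-riding is indeed the best response regardless of what the others do.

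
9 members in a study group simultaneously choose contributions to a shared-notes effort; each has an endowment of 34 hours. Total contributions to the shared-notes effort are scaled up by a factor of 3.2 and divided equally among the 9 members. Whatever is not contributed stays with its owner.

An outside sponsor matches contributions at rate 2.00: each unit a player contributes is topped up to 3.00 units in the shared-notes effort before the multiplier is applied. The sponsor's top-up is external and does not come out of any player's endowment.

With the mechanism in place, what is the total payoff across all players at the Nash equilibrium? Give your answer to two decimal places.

Under the mechanism each unit contributed yields 3.2 × 3.00 / 9 = 1.0667 back to its contributor per unit of net cost, which exceeds 1, making full contribution the dominant choice for everyone.
At the Nash equilibrium everyone contributes 34. Group total payoff = 3.2 × 3.00 × 306 = 2937.60.

2937.60 hours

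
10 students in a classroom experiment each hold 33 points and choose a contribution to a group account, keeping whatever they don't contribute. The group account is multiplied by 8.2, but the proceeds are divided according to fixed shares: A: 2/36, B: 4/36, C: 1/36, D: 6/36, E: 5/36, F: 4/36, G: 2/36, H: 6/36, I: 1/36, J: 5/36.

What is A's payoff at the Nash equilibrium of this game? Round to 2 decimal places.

93.13 points

Player j's private return per contributed unit is 8.2 × (j's share). Contributing is weakly dominant for j when that share is at least 1/8.2 = 0.1220, and contributing 0 is dominant otherwise.
D, E, H and J clear that bar, contributing 33 each; the remaining 6 contribute 0. Total contributed: 132.
A keeps 33 and receives 8.2 × 132 × 2/36 = 60.13 from the group account, for a payoff of 93.13.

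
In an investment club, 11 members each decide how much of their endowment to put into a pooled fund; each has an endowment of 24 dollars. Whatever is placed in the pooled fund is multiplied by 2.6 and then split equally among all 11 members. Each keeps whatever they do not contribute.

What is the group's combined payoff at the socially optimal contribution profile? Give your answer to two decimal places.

686.40 dollars

Each contributed unit returns 2.600 to the group as a whole (0.2364 to each of 11 players), which exceeds 1, so the social optimum is full contribution: group total = 2.600 × 264 = 686.40.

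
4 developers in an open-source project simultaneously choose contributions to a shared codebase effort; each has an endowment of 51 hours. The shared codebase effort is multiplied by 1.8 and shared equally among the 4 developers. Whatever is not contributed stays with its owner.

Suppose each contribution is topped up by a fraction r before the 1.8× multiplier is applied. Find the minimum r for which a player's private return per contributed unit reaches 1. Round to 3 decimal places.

1.222

With matching at rate r, one contributed unit becomes (1 + r) in the shared codebase effort and returns 1.8 × (1 + r) / 4 to the contributor.
Setting this equal to 1: 1 + r = 4/1.8 = 2.2222.
So the minimum matching rate is r = 2.2222 − 1 = 1.222.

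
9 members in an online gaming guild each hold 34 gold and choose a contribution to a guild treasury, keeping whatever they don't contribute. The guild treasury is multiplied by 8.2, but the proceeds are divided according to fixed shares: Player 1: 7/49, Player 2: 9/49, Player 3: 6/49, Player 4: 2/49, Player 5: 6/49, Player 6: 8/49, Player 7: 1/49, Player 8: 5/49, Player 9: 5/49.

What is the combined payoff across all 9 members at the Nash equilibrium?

1530.00 gold

Each unit j contributes comes back to j as 8.2 × (j's share), so j prefers to contribute only if that share exceeds 1/8.2 = 0.1220; otherwise keeping the unit dominates.
The shares above 0.1220 belong to Player 1, Player 2, Player 3, Player 5 and Player 6, contributing 34 each; the remaining 4 contribute 0. Total contributed: 170.
The guild treasury pays out 8.2 × 170 = 1394.00 in total (split across the unequal shares, but the aggregate is all that matters for the group sum).
The 4 free-riders keep 34 each, adding 136. Group total = 136 + 1394.00 = 1530.00.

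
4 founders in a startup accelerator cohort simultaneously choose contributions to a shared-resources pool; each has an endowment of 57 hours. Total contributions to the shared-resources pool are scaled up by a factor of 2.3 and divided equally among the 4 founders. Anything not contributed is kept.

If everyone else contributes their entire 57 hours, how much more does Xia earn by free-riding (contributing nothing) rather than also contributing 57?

24.23 hours

Switching from a contribution of 57 to 0 lets Xia keep an extra 57 hours, but lowers the shared-resources pool by 57, which costs Xia their own share of that drop: 2.3/4 × 57 = 32.77.
Net gain = 57 − 32.77 = 24.23. The private return per contributed unit (0.5750) is below 1, so free-riding is indeed the best response regardless of what the others do.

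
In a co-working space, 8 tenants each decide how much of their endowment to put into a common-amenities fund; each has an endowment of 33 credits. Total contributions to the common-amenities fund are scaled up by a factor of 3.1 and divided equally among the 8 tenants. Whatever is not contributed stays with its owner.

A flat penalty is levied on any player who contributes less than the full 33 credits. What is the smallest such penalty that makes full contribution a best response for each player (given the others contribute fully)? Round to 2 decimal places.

Given the others contribute fully, the best deviation is to contribute 0 (any partial contribution still incurs the fine and gives up units whose private return 0.3875 is below 1).
Deviating from 33 to 0 saves 33 credits but forfeits the deviator's share of the drop in the common-amenities fund: 3.1/8 × 33 = 12.79.
So the deviation gain is 33 − 12.79 = 20.21, and the fine must be at least 20.21 credits to wipe it out.

20.21 credits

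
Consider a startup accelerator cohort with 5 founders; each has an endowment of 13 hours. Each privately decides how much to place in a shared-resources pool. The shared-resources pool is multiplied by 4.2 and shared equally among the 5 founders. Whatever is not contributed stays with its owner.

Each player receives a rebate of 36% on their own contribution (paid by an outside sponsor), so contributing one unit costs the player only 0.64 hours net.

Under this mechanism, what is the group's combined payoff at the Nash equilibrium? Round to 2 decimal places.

296.40 hours

The effective private return per unit is now (4.2/5) / 0.64 = 1.3125 > 1, so every player's dominant strategy flips to full contribution.
At the Nash equilibrium everyone contributes 13. Group total payoff = 5 × (13 × 0.36 + 4.2 × 13) = 296.40.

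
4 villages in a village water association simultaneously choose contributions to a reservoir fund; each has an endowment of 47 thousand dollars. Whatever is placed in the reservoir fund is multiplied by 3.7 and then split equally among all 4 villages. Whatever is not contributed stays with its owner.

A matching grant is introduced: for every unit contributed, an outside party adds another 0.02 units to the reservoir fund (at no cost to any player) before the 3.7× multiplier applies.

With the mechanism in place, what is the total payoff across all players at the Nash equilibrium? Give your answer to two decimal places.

With the mechanism, a contributed unit returns 3.7 × 1.02 / 4 = 0.9435 per unit of net cost — still below 1 — so contributing 0 remains dominant for every player.
At the Nash equilibrium no one contributes; group total payoff = 4 × 47 = 188.

188.00 thousand dollars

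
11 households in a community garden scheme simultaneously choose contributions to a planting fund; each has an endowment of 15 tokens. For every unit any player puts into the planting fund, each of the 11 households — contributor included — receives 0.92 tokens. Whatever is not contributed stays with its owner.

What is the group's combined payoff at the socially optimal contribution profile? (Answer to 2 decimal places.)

Each contributed unit returns 10.120 to the group as a whole (0.92 to each of 11 players), which exceeds 1, so the social optimum is full contribution: group total = 10.120 × 165 = 1669.80.

1669.80 tokens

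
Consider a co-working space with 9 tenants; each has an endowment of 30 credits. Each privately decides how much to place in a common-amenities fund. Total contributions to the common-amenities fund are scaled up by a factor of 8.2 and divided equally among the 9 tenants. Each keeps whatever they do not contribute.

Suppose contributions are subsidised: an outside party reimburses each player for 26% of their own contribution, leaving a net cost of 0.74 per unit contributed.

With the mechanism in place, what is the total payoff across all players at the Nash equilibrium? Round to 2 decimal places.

2284.20 credits

With the mechanism, a contributed unit returns (8.2/9) / 0.74 = 1.2312 per unit of net cost to the contributor — now above 1 — so contributing fully is weakly dominant for every player.
At the Nash equilibrium everyone contributes 30. Group total payoff = 9 × (30 × 0.26 + 8.2 × 30) = 2284.20.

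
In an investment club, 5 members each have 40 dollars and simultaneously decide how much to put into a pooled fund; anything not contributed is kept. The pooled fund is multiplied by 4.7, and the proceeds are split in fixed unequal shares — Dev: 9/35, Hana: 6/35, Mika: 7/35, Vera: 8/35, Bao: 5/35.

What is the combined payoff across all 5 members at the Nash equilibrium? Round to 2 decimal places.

A player with share s gets back 4.7·s per unit contributed, so full contribution is dominant for anyone with s > 1/4.7 = 0.2128 and zero contribution is dominant for anyone below.
Dev and Vera clear that bar, contributing 40 each; the remaining 3 contribute 0. Total contributed: 80.
The pooled fund pays out 4.7 × 80 = 376.00 in total (split across the unequal shares, but the aggregate is all that matters for the group sum).
The 3 free-riders keep 40 each, adding 120. Group total = 120 + 376.00 = 496.00.

496.00 dollars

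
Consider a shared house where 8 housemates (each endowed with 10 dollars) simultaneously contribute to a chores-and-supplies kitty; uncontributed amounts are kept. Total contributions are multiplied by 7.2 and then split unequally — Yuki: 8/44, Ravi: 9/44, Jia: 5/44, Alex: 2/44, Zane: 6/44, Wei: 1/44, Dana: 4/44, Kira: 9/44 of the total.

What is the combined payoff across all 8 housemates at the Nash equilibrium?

Player j's private return per contributed unit is 7.2 × (j's share). Contributing is weakly dominant for j when that share is at least 1/7.2 = 0.1389, and contributing 0 is dominant otherwise.
Yuki, Ravi and Kira clear that bar, contributing 10 each; the remaining 5 contribute 0. Total contributed: 30.
The chores-and-supplies kitty pays out 7.2 × 30 = 216.00 in total (split across the unequal shares, but the aggregate is all that matters for the group sum).
The 5 free-riders keep 10 each, adding 50. Group total = 50 + 216.00 = 266.00.

266.00 dollars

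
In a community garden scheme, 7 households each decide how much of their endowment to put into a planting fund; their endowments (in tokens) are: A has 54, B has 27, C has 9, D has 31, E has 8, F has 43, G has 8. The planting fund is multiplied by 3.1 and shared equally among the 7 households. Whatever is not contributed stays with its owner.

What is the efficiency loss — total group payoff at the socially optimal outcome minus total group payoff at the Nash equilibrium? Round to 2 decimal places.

The private return per contributed unit is 3.1/7 = 0.4429 < 1 for every player regardless of endowment, so the Nash equilibrium is zero contribution and the group total is Σ E_j = 54 + 27 + 9 + 31 + 8 + 43 + 8 = 180.
Each contributed unit returns 3.100 to the group, so the social optimum is full contribution by everyone: group total = 3.100 × 180 = 558.00.
Efficiency loss = (3.100 − 1) × 180 = 378.00.

378.00 tokens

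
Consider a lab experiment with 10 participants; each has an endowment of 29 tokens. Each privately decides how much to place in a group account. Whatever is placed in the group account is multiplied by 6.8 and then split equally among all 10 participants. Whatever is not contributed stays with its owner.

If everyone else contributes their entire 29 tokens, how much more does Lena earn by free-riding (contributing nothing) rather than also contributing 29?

9.28 tokens

Switching from a contribution of 29 to 0 lets Lena keep an extra 29 tokens, but lowers the group account by 29, which costs Lena their own share of that drop: 6.8/10 × 29 = 19.72.
Net gain = 29 − 19.72 = 9.28. The private return per contributed unit (0.6800) is below 1, so free-riding is indeed the best response regardless of what the others do.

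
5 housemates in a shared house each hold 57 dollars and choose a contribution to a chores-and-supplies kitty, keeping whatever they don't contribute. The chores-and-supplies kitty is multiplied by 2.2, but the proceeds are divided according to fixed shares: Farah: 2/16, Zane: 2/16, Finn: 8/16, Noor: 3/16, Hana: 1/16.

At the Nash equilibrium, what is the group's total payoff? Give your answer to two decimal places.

353.40 dollars

Each unit j contributes comes back to j as 2.2 × (j's share), so j prefers to contribute only if that share exceeds 1/2.2 = 0.4545; otherwise keeping the unit dominates.
The only share above 0.4545 is Finn's 8/16, contributing 57; the remaining 4 contribute 0. Total contributed: 57.
The chores-and-supplies kitty pays out 2.2 × 57 = 125.40 in total (split across the unequal shares, but the aggregate is all that matters for the group sum).
The 4 free-riders keep 57 each, adding 228. Group total = 228 + 125.40 = 353.40.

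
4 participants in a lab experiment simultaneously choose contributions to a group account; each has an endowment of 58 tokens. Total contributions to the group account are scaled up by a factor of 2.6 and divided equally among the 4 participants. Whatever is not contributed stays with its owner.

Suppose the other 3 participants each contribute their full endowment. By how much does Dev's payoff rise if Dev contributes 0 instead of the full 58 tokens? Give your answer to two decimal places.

Switching from a contribution of 58 to 0 lets Dev keep an extra 58 tokens, but lowers the group account by 58, which costs Dev their own share of that drop: 2.6/4 × 58 = 37.70.
Net gain = 58 − 37.70 = 20.30. The private return per contributed unit (0.6500) is below 1, so free-riding is indeed the best response regardless of what the others do.

20.30 tokens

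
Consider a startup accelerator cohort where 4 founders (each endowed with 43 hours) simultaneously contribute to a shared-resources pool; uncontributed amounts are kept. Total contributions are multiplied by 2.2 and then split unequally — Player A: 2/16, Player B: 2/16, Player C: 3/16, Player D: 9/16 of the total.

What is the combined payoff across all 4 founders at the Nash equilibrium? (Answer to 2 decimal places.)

Player j's private return per contributed unit is 2.2 × (j's share). Contributing is weakly dominant for j when that share is at least 1/2.2 = 0.4545, and contributing 0 is dominant otherwise.
The only share above 0.4545 is Player D's 9/16, contributing 43; the remaining 3 contribute 0. Total contributed: 43.
The shared-resources pool pays out 2.2 × 43 = 94.60 in total (split across the unequal shares, but the aggregate is all that matters for the group sum).
The 3 free-riders keep 43 each, adding 129. Group total = 129 + 94.60 = 223.60.

223.60 hours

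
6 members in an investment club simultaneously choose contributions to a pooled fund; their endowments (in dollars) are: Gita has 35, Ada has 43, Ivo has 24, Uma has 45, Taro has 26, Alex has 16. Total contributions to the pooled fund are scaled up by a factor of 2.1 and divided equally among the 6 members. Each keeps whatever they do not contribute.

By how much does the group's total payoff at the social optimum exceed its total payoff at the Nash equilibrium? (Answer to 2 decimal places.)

207.90 dollars

The private return per contributed unit is 2.1/6 = 0.3500 < 1 for every player regardless of endowment, so the Nash equilibrium is zero contribution and the group total is Σ E_j = 35 + 43 + 24 + 45 + 26 + 16 = 189.
Each contributed unit returns 2.100 to the group, so the social optimum is full contribution by everyone: group total = 2.100 × 189 = 396.90.
Efficiency loss = (2.100 − 1) × 189 = 207.90.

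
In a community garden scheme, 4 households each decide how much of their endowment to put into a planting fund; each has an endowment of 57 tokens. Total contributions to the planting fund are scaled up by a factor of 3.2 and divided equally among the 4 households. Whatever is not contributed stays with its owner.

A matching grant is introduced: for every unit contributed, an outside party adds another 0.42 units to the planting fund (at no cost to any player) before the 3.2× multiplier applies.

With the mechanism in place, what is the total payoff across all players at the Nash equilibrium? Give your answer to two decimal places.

The effective private return per unit is now 3.2 × 1.42 / 4 = 1.1360 > 1, so every player's dominant strategy flips to full contribution.
So the Nash equilibrium is full contribution by all 4; the group earns 3.2 × 1.42 × 228 = 1036.03.

1036.03 tokens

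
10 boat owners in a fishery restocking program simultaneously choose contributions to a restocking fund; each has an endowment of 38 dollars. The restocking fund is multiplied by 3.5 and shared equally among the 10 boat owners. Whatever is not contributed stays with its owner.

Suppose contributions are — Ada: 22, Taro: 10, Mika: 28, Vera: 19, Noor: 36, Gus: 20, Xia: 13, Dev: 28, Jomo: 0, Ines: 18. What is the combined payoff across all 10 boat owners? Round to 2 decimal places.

865.00 dollars

Total contributed: 22 + 10 + 28 + 19 + 36 + 20 + 13 + 28 + 0 + 18 = 194; total kept: 10 × 38 − 194 = 186.
The restocking fund pays out 3.5 × 194 = 679.00 in aggregate.
Group total = 186 + 679.00 = 865.00.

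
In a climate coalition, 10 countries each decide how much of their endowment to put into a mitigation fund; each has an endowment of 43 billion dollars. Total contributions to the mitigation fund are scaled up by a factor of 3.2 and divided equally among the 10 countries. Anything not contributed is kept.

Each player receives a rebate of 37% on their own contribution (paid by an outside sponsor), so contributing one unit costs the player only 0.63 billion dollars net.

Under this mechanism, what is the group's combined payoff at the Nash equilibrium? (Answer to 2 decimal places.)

The effective private return is (3.2/10) / 0.63 = 0.5079, which is still under 1, so the mechanism doesn't change anyone's dominant strategy: zero contribution.
Everyone keeps their endowment and the group total is 10 × 43 = 430.

430.00 billion dollars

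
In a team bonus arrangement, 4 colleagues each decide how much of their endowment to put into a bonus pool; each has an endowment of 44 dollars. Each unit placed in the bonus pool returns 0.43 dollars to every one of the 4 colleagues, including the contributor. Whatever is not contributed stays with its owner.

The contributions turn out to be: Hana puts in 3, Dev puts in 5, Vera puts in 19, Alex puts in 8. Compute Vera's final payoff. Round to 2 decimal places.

40.05 dollars

Total contributed: 3 + 5 + 19 + 8 = 35.
Each receives 0.43 × 35 = 15.05 from the bonus pool.
Vera keeps 44 − 19 = 25, so Vera's payoff is 25 + 15.05 = 40.05.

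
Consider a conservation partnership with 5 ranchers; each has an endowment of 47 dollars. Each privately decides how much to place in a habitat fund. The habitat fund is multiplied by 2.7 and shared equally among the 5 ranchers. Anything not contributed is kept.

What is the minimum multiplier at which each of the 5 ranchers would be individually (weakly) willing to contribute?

A contributed unit returns (multiplier)/5 to its contributor.
This reaches 1 exactly when the multiplier is 5.

5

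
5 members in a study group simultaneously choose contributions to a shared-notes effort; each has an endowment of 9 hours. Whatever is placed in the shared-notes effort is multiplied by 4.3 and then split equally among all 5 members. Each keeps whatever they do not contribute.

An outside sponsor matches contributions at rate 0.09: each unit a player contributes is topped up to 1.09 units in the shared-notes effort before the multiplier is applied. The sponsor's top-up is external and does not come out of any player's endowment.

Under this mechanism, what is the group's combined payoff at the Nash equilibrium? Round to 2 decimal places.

The effective private return is 4.3 × 1.09 / 5 = 0.9374, which is still under 1, so the mechanism doesn't change anyone's dominant strategy: zero contribution.
Everyone keeps their endowment and the group total is 5 × 9 = 45.

45.00 hours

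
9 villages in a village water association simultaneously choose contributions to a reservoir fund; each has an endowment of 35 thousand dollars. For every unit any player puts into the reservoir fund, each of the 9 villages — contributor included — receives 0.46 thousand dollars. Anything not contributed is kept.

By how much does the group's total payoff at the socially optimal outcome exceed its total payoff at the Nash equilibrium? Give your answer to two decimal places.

The private return per contributed unit is 0.46 < 1, so contributing 0 is dominant for every player. At the Nash equilibrium everyone keeps their 35, and the group total is 9 × 35 = 315.
Each contributed unit returns 4.140 to the group as a whole (0.46 to each of 9 players), which exceeds 1, so the social optimum is full contribution: group total = 4.140 × 315 = 1304.10.
Efficiency loss = 1304.10 − 315 = 989.10.

989.10 thousand dollars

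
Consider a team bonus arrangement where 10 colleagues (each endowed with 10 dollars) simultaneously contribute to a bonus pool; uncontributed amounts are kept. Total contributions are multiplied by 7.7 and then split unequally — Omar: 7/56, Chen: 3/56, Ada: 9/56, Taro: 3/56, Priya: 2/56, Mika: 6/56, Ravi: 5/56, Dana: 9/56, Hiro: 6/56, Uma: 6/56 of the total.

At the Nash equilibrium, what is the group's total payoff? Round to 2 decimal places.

234.00 dollars

Player j's private return per contributed unit is 7.7 × (j's share). Contributing is weakly dominant for j when that share is at least 1/7.7 = 0.1299, and contributing 0 is dominant otherwise.
The shares above 0.1299 belong to Ada and Dana, contributing 10 each; the remaining 8 contribute 0. Total contributed: 20.
The bonus pool pays out 7.7 × 20 = 154.00 in total (split across the unequal shares, but the aggregate is all that matters for the group sum).
The 8 free-riders keep 10 each, adding 80. Group total = 80 + 154.00 = 234.00.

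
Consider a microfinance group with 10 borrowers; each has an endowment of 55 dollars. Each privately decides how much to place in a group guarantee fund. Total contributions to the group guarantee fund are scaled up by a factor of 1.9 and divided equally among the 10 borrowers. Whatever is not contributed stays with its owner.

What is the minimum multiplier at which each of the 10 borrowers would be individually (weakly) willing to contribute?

10

A contributed unit returns (multiplier)/10 to its contributor.
This reaches 1 exactly when the multiplier is 10.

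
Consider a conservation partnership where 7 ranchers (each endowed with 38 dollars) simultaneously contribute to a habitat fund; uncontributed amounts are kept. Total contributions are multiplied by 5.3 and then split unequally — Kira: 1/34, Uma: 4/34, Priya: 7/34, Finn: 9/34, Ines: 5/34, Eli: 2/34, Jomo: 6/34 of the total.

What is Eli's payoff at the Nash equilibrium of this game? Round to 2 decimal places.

A player with share s gets back 5.3·s per unit contributed, so full contribution is dominant for anyone with s > 1/5.3 = 0.1887 and zero contribution is dominant for anyone below.
Priya and Finn are above the threshold, contributing 38 each; the remaining 5 contribute 0. Total contributed: 76.
Eli keeps 38 and receives 5.3 × 76 × 2/34 = 23.69 from the habitat fund, for a payoff of 61.69.

61.69 dollars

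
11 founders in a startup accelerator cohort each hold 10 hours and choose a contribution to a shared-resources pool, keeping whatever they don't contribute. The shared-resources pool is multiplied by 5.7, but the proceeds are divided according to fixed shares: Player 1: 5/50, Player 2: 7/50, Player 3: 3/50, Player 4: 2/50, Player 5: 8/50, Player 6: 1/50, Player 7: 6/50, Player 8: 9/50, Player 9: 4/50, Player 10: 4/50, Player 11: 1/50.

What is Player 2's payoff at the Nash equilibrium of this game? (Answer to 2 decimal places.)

17.98 hours

For player j, contributing a unit is worthwhile iff 5.7 × (j's share) ≥ 1, i.e. iff j's share is at least 0.1754.
Only Player 8 (9/50) clears that bar, contributing 10; the remaining 10 contribute 0. Total contributed: 10.
Player 2 keeps 10 and receives 5.7 × 10 × 7/50 = 7.98 from the shared-resources pool, for a payoff of 17.98.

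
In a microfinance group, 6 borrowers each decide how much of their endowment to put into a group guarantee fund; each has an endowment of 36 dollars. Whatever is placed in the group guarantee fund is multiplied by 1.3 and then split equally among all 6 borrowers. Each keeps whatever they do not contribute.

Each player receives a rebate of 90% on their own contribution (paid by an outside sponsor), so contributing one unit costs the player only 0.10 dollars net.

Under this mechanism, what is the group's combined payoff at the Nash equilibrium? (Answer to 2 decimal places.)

Under the mechanism each unit contributed yields (1.3/6) / 0.10 = 2.1667 back to its contributor per unit of net cost, which exceeds 1, making full contribution the dominant choice for everyone.
At the Nash equilibrium everyone contributes 36. Group total payoff = 6 × (36 × 0.90 + 1.3 × 36) = 475.20.

475.20 dollars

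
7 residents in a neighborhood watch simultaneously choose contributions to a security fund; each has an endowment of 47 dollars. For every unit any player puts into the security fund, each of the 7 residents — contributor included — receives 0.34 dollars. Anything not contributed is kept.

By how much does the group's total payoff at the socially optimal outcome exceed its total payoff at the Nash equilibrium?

454.02 dollars

The private return per contributed unit is 0.34 < 1, so contributing 0 is dominant for every player. At the Nash equilibrium everyone keeps their 47, and the group total is 7 × 47 = 329.
Each contributed unit returns 2.380 to the group as a whole (0.34 to each of 7 players), which exceeds 1, so the social optimum is full contribution: group total = 2.380 × 329 = 783.02.
Efficiency loss = 783.02 − 329 = 454.02.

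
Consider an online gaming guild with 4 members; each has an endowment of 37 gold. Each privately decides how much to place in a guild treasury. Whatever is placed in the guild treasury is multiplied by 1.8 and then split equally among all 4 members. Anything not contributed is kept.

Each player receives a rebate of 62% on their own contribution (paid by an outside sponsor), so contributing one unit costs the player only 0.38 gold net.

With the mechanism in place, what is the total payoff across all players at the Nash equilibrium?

358.16 gold

Under the mechanism each unit contributed yields (1.8/4) / 0.38 = 1.1842 back to its contributor per unit of net cost, which exceeds 1, making full contribution the dominant choice for everyone.
At the Nash equilibrium everyone contributes 37. Group total payoff = 4 × (37 × 0.62 + 1.8 × 37) = 358.16.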